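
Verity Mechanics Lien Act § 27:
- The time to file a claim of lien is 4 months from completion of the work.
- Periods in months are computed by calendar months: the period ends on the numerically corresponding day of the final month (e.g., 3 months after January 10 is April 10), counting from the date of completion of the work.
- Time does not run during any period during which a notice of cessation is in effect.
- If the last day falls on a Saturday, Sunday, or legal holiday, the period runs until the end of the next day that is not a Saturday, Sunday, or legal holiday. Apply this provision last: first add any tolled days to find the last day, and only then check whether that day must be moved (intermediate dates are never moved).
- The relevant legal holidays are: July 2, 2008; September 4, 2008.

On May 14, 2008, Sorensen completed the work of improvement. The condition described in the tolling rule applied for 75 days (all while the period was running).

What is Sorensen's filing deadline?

November 28, 2008

4 months after May 14, 2008 is September 14, 2008.
Tolling adds 75 days: September 14, 2008 + 75 days = November 28, 2008.
November 28, 2008 is a Friday and not a legal holiday, so no extension applies.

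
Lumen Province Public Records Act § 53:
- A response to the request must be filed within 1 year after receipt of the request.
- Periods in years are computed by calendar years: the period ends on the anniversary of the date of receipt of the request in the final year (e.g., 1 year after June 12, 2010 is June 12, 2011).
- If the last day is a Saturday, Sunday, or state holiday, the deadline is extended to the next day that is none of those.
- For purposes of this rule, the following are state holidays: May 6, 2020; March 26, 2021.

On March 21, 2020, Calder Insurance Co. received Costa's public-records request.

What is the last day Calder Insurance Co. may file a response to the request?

March 22, 2021

1 year after March 21, 2020 is March 21, 2021.
March 21, 2021 is Sunday. The next qualifying day is March 22, 2021.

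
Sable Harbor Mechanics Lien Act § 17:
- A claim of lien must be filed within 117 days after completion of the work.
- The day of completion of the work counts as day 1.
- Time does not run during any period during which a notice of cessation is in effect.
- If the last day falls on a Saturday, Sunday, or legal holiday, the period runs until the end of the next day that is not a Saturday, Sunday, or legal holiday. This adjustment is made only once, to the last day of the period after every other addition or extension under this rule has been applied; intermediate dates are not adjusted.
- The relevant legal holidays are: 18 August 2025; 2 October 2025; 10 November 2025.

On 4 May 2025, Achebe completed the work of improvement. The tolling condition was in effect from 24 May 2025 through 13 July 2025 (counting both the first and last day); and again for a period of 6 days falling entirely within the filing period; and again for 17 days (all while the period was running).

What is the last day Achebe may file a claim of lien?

Counting 4 May 2025 as day 1, day 117 is August 28, 2025.
From May 24, 2025 through July 13, 2025 inclusive is 51 days; tolling adds 51 days: August 28, 2025 + 51 days = October 18, 2025.
Tolling adds 6 days: October 18, 2025 + 6 days = October 24, 2025.
Tolling adds 17 days: October 24, 2025 + 17 days = November 10, 2025.
November 10, 2025 is a listed holiday. The next qualifying day is November 11, 2025.

November 11, 2025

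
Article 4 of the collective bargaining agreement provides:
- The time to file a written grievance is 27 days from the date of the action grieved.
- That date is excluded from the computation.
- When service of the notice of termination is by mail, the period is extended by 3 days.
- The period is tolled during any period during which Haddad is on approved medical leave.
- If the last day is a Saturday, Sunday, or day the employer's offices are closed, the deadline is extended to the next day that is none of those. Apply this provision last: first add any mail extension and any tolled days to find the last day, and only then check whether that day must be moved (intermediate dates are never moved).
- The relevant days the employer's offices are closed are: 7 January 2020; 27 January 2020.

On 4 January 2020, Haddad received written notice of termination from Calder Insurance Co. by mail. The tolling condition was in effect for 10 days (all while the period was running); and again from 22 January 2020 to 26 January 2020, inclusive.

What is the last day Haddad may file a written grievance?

February 18, 2020

27 days after 4 January 2020 is January 31, 2020.
Service was by mail, adding 3 days: January 31, 2020 + 3 days = February 3, 2020.
Tolling adds 10 days: February 3, 2020 + 10 days = February 13, 2020.
From January 22, 2020 through January 26, 2020 inclusive is 5 days; tolling adds 5 days: February 13, 2020 + 5 days = February 18, 2020.
February 18, 2020 is a Tuesday and not a day the employer's offices are closed, so no extension applies.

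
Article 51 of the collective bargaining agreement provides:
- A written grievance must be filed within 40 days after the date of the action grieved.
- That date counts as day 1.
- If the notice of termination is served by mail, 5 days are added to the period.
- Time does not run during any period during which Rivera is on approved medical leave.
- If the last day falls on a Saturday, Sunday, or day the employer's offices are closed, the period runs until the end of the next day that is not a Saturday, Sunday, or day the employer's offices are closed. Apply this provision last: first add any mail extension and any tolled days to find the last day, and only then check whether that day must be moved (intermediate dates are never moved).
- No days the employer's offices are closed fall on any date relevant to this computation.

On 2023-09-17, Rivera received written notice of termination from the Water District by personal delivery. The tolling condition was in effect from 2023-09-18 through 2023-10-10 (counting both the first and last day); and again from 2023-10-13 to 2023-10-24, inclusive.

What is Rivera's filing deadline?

November 30, 2023

Counting 2023-09-17 as day 1, day 40 is October 26, 2023.
Service was not by mail, so no mail extension applies.
From September 18, 2023 through October 10, 2023 inclusive is 23 days; tolling adds 23 days: October 26, 2023 + 23 days = November 18, 2023.
From October 13, 2023 through October 24, 2023 inclusive is 12 days; tolling adds 12 days: November 18, 2023 + 12 days = November 30, 2023.
November 30, 2023 is a Thursday and not a day the employer's offices are closed, so no extension applies.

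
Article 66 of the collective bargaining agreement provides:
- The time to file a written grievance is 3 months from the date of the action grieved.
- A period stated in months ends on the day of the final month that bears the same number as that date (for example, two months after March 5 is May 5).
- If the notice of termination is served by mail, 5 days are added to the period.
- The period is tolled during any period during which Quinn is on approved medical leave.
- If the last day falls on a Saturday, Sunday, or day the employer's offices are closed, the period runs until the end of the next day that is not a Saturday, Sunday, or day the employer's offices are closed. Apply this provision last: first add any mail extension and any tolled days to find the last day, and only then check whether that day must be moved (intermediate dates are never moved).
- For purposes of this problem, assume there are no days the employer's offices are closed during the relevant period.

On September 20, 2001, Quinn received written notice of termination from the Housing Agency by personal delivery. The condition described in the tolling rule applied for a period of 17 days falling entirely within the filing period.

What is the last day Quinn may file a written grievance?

January 7, 2002

3 months after September 20, 2001 is December 20, 2001.
Service was not by mail, so no mail extension applies.
Tolling adds 17 days: December 20, 2001 + 17 days = January 6, 2002.
January 6, 2002 is Sunday. The next qualifying day is January 7, 2002.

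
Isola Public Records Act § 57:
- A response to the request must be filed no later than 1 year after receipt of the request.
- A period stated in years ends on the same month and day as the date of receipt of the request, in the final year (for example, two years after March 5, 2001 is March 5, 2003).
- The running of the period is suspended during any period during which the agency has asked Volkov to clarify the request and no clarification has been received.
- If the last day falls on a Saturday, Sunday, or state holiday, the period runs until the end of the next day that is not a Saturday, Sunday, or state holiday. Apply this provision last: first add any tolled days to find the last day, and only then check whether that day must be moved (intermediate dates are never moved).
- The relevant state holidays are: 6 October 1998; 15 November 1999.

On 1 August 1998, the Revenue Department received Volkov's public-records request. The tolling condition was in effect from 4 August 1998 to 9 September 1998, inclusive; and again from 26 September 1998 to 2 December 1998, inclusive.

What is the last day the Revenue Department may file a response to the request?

November 16, 1999

1 year after 1 August 1998 is August 1, 1999.
From August 4, 1998 through September 9, 1998 inclusive is 37 days; tolling adds 37 days: August 1, 1999 + 37 days = September 7, 1999.
From September 26, 1998 through December 2, 1998 inclusive is 68 days; tolling adds 68 days: September 7, 1999 + 68 days = November 14, 1999.
November 14, 1999 is Sunday; November 15, 1999 is a listed holiday. The next qualifying day is November 16, 1999.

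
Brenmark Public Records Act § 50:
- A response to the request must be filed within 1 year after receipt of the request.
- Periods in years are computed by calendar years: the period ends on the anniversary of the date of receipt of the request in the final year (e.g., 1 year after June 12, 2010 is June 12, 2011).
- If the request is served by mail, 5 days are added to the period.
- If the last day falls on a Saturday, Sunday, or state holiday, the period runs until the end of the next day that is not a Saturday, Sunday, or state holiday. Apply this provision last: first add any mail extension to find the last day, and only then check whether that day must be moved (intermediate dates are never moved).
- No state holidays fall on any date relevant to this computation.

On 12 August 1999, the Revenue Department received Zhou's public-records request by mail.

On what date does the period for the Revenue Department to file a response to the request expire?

1 year after 12 August 1999 is August 12, 2000.
Service was by mail, adding 5 days: August 12, 2000 + 5 days = August 17, 2000.
August 17, 2000 is a Thursday and not a state holiday, so no extension applies.

August 17, 2000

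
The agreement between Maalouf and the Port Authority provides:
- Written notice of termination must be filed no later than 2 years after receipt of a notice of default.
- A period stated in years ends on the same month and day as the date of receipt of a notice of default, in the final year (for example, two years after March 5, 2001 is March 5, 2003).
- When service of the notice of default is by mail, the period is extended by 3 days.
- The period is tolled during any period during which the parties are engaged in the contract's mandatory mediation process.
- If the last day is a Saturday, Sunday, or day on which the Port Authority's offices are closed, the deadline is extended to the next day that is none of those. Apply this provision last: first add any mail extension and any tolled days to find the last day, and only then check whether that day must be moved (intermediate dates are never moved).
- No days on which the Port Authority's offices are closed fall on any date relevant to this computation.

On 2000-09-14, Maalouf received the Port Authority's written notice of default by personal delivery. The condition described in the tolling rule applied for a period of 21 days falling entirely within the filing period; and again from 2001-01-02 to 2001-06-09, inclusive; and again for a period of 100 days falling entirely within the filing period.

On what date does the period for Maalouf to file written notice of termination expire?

June 23, 2003

2 years after 2000-09-14 is September 14, 2002.
Service was not by mail, so no mail extension applies.
Tolling adds 21 days: September 14, 2002 + 21 days = October 5, 2002.
From January 2, 2001 through June 9, 2001 inclusive is 159 days; tolling adds 159 days: October 5, 2002 + 159 days = March 13, 2003.
Tolling adds 100 days: March 13, 2003 + 100 days = June 21, 2003.
June 21, 2003 is Saturday; June 22, 2003 is Sunday. The next qualifying day is June 23, 2003.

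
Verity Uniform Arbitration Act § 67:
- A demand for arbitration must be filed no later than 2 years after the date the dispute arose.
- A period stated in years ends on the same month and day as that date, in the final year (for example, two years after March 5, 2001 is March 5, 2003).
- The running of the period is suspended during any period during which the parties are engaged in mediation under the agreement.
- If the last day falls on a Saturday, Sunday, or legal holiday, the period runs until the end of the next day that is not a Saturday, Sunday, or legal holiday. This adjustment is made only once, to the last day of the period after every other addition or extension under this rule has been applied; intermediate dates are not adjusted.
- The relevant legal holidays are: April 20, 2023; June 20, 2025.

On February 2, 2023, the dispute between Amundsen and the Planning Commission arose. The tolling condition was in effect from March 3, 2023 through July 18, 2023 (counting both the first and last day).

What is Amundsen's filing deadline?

June 23, 2025

2 years after February 2, 2023 is February 2, 2025.
From March 3, 2023 through July 18, 2023 inclusive is 138 days; tolling adds 138 days: February 2, 2025 + 138 days = June 20, 2025.
June 20, 2025 is a listed holiday; June 21, 2025 is Saturday; June 22, 2025 is Sunday. The next qualifying day is June 23, 2025.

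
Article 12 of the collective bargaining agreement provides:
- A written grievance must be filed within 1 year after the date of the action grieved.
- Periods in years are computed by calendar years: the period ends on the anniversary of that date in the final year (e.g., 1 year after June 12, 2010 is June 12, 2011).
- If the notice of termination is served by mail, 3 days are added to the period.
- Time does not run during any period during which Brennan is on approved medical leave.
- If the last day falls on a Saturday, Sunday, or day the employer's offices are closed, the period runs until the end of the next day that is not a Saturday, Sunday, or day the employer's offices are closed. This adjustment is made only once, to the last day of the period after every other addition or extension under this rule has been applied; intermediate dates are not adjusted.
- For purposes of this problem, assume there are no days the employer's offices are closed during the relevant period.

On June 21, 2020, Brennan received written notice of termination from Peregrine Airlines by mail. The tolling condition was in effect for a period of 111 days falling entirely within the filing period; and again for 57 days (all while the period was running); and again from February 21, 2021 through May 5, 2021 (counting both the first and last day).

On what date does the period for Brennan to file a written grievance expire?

1 year after June 21, 2020 is June 21, 2021.
Service was by mail, adding 3 days: June 21, 2021 + 3 days = June 24, 2021.
Tolling adds 111 days: June 24, 2021 + 111 days = October 13, 2021.
Tolling adds 57 days: October 13, 2021 + 57 days = December 9, 2021.
From February 21, 2021 through May 5, 2021 inclusive is 74 days; tolling adds 74 days: December 9, 2021 + 74 days = February 21, 2022.
February 21, 2022 is a Monday and not a day the employer's offices are closed, so no extension applies.

February 21, 2022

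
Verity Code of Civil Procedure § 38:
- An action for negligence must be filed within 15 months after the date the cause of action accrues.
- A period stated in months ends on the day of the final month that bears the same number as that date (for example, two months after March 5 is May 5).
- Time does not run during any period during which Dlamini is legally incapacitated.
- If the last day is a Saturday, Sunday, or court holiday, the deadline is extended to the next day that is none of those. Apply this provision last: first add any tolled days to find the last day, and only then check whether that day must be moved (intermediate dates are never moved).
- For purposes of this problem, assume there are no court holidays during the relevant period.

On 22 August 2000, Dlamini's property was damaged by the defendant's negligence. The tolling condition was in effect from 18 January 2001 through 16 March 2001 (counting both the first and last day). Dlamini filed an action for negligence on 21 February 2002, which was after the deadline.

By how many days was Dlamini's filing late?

31 days

15 months after 22 August 2000 is November 22, 2001.
From January 18, 2001 through March 16, 2001 inclusive is 58 days; tolling adds 58 days: November 22, 2001 + 58 days = January 19, 2002.
January 19, 2002 is Saturday; January 20, 2002 is Sunday. The next qualifying day is January 21, 2002.
The deadline is January 21, 2002; from January 21, 2002 to February 21, 2002 is 31 days.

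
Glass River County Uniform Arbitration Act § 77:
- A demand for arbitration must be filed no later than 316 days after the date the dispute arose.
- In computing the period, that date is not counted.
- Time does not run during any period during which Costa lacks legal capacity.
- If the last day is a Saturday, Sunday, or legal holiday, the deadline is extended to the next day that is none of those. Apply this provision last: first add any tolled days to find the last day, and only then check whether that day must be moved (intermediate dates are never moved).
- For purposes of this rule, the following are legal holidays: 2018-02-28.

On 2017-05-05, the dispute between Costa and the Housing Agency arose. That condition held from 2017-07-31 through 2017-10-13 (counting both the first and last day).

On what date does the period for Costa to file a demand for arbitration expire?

316 days after 2017-05-05 is March 17, 2018.
From July 31, 2017 through October 13, 2017 inclusive is 75 days; tolling adds 75 days: March 17, 2018 + 75 days = May 31, 2018.
May 31, 2018 is a Thursday and not a legal holiday, so no extension applies.

May 31, 2018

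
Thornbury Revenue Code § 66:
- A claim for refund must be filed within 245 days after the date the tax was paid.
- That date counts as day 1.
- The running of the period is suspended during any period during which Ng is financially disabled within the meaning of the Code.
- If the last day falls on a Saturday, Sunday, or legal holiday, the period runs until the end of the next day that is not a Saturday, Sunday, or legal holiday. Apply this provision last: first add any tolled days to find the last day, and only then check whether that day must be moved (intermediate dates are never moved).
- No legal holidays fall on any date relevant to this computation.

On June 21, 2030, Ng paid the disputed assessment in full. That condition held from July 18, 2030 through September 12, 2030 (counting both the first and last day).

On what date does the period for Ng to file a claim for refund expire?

April 18, 2031

Counting June 21, 2030 as day 1, day 245 is February 20, 2031.
From July 18, 2030 through September 12, 2030 inclusive is 57 days; tolling adds 57 days: February 20, 2031 + 57 days = April 18, 2031.
April 18, 2031 is a Friday and not a legal holiday, so no extension applies.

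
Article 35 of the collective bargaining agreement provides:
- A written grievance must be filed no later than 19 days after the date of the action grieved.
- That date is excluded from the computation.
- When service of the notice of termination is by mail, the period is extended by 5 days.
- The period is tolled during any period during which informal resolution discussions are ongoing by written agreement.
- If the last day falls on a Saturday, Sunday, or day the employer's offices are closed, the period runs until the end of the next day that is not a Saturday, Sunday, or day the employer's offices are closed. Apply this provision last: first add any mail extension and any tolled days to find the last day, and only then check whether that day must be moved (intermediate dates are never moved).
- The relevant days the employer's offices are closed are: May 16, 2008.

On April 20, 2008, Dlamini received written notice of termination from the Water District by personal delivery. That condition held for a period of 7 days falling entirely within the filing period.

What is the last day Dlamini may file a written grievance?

19 days after April 20, 2008 is May 9, 2008.
Service was not by mail, so no mail extension applies.
Tolling adds 7 days: May 9, 2008 + 7 days = May 16, 2008.
May 16, 2008 is a listed holiday; May 17, 2008 is Saturday; May 18, 2008 is Sunday. The next qualifying day is May 19, 2008.

May 19, 2008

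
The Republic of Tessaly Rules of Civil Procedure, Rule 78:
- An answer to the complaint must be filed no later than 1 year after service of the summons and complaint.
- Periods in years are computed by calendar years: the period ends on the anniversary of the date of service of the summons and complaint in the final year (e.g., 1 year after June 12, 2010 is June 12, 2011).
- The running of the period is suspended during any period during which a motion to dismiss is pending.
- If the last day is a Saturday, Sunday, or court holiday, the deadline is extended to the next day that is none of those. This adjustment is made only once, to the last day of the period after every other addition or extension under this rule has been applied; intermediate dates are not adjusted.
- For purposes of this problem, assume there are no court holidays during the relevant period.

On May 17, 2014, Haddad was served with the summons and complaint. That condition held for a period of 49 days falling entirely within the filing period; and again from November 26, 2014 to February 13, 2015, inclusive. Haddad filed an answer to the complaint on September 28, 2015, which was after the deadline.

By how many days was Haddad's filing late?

1 year after May 17, 2014 is May 17, 2015.
Tolling adds 49 days: May 17, 2015 + 49 days = July 5, 2015.
From November 26, 2014 through February 13, 2015 inclusive is 80 days; tolling adds 80 days: July 5, 2015 + 80 days = September 23, 2015.
September 23, 2015 is a Wednesday and not a court holiday, so no extension applies.
The deadline is September 23, 2015; from September 23, 2015 to September 28, 2015 is 5 days.

5 days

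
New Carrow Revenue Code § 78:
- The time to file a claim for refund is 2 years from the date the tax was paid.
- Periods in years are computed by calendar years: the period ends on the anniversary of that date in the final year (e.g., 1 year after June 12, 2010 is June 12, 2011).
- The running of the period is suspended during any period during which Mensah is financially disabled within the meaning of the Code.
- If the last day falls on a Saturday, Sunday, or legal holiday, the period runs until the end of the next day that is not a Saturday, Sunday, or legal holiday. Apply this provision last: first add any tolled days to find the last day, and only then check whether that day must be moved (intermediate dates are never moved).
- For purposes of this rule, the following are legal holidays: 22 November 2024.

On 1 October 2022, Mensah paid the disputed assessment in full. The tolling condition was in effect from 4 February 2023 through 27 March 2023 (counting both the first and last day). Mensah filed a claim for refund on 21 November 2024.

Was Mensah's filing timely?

2 years after 1 October 2022 is October 1, 2024.
From February 4, 2023 through March 27, 2023 inclusive is 52 days; tolling adds 52 days: October 1, 2024 + 52 days = November 22, 2024.
November 22, 2024 is a listed holiday; November 23, 2024 is Saturday; November 24, 2024 is Sunday. The next qualifying day is November 25, 2024.
The deadline is November 25, 2024; the filing on November 21, 2024 is on or before that date.

Yes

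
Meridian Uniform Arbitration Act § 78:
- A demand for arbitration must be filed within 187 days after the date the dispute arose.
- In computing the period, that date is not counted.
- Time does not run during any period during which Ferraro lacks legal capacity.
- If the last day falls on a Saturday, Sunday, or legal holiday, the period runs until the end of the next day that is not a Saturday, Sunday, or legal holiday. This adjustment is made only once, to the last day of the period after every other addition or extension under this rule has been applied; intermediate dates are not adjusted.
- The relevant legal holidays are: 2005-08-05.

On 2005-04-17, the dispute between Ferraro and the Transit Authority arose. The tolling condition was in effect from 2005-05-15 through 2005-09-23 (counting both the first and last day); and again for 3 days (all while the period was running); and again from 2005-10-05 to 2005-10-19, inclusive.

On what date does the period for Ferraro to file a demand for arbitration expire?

187 days after 2005-04-17 is October 21, 2005.
From May 15, 2005 through September 23, 2005 inclusive is 132 days; tolling adds 132 days: October 21, 2005 + 132 days = March 2, 2006.
Tolling adds 3 days: March 2, 2006 + 3 days = March 5, 2006.
From October 5, 2005 through October 19, 2005 inclusive is 15 days; tolling adds 15 days: March 5, 2006 + 15 days = March 20, 2006.
March 20, 2006 is a Monday and not a legal holiday, so no extension applies.

March 20, 2006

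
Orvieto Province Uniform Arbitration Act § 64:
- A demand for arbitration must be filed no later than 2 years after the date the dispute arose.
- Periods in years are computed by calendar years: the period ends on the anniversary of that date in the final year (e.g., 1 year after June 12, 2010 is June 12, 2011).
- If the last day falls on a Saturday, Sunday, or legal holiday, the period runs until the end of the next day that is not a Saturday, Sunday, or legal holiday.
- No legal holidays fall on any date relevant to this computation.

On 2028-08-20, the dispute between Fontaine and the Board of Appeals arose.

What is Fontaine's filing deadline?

2 years after 2028-08-20 is August 20, 2030.
August 20, 2030 is a Tuesday and not a legal holiday, so no extension applies.

August 20, 2030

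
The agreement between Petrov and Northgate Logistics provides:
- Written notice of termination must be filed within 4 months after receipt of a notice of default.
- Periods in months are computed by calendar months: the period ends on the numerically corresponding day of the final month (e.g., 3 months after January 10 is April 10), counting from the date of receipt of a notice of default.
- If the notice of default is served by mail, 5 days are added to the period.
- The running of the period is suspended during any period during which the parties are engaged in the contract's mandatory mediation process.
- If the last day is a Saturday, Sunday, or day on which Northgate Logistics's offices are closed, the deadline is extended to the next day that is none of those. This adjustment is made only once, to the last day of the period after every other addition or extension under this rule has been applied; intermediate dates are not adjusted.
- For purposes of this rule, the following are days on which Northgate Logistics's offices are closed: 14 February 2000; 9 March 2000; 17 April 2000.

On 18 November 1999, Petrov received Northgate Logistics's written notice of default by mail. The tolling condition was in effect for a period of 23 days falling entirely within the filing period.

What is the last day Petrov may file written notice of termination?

April 18, 2000

4 months after 18 November 1999 is March 18, 2000.
Service was by mail, adding 5 days: March 18, 2000 + 5 days = March 23, 2000.
Tolling adds 23 days: March 23, 2000 + 23 days = April 15, 2000.
April 15, 2000 is Saturday; April 16, 2000 is Sunday; April 17, 2000 is a listed holiday. The next qualifying day is April 18, 2000.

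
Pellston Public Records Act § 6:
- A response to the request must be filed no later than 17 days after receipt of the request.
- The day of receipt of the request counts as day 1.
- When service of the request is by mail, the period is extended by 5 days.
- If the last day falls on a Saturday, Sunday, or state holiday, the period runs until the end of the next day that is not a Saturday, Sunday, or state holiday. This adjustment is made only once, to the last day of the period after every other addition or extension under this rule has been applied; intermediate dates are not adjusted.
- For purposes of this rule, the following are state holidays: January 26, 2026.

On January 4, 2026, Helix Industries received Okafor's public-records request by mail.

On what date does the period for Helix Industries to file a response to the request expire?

Counting January 4, 2026 as day 1, day 17 is January 20, 2026.
Service was by mail, adding 5 days: January 20, 2026 + 5 days = January 25, 2026.
January 25, 2026 is Sunday; January 26, 2026 is a listed holiday. The next qualifying day is January 27, 2026.

January 27, 2026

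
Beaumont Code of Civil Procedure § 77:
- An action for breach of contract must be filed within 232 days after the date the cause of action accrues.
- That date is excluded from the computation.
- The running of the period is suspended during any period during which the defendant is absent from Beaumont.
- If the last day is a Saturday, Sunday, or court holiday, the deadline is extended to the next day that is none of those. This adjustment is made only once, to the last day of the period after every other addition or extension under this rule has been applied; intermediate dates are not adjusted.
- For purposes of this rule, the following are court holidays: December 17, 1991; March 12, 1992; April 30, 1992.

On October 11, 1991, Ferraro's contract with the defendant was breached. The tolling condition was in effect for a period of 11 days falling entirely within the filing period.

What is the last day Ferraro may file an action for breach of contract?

232 days after October 11, 1991 is May 30, 1992.
Tolling adds 11 days: May 30, 1992 + 11 days = June 10, 1992.
June 10, 1992 is a Wednesday and not a court holiday, so no extension applies.

June 10, 1992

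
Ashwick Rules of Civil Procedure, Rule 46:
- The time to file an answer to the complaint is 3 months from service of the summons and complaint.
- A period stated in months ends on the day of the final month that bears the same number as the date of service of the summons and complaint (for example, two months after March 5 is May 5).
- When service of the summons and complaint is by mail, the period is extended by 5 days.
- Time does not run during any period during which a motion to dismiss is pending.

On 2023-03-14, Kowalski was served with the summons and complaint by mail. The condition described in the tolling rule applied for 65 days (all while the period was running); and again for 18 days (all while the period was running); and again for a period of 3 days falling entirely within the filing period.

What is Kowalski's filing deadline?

September 13, 2023

3 months after 2023-03-14 is June 14, 2023.
Service was by mail, adding 5 days: June 14, 2023 + 5 days = June 19, 2023.
Tolling adds 65 days: June 19, 2023 + 65 days = August 23, 2023.
Tolling adds 18 days: August 23, 2023 + 18 days = September 10, 2023.
Tolling adds 3 days: September 10, 2023 + 3 days = September 13, 2023.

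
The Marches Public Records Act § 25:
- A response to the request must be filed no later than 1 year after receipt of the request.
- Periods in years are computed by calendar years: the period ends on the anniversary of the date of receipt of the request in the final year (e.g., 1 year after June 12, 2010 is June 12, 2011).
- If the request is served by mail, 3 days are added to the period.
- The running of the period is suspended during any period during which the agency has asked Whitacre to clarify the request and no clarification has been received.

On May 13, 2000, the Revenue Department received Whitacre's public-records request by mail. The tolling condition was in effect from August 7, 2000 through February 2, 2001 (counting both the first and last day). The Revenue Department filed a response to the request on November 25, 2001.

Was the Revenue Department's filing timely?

1 year after May 13, 2000 is May 13, 2001.
Service was by mail, adding 3 days: May 13, 2001 + 3 days = May 16, 2001.
From August 7, 2000 through February 2, 2001 inclusive is 180 days; tolling adds 180 days: May 16, 2001 + 180 days = November 12, 2001.
The deadline is November 12, 2001; the filing on November 25, 2001 is after that date.

No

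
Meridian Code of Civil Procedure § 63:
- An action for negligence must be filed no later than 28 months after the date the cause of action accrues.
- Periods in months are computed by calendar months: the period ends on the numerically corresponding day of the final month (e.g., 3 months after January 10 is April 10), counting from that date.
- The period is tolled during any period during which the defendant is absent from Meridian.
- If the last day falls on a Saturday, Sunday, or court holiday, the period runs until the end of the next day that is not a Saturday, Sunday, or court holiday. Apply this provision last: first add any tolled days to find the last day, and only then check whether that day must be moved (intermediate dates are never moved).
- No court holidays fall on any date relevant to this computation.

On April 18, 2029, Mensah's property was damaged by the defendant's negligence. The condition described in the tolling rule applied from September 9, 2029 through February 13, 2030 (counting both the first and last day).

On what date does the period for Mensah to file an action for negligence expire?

January 23, 2032

28 months after April 18, 2029 is August 18, 2031.
From September 9, 2029 through February 13, 2030 inclusive is 158 days; tolling adds 158 days: August 18, 2031 + 158 days = January 23, 2032.
January 23, 2032 is a Friday and not a court holiday, so no extension applies.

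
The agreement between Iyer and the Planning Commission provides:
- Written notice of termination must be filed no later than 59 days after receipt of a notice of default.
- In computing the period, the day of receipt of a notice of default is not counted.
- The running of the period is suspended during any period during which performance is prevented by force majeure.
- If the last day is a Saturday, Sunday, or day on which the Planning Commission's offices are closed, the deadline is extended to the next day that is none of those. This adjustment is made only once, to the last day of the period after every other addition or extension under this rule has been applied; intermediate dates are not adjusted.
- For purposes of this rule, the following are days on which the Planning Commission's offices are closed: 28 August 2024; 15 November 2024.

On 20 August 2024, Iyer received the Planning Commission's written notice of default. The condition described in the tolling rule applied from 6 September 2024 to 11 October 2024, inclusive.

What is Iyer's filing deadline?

59 days after 20 August 2024 is October 18, 2024.
From September 6, 2024 through October 11, 2024 inclusive is 36 days; tolling adds 36 days: October 18, 2024 + 36 days = November 23, 2024.
November 23, 2024 is Saturday; November 24, 2024 is Sunday. The next qualifying day is November 25, 2024.

November 25, 2024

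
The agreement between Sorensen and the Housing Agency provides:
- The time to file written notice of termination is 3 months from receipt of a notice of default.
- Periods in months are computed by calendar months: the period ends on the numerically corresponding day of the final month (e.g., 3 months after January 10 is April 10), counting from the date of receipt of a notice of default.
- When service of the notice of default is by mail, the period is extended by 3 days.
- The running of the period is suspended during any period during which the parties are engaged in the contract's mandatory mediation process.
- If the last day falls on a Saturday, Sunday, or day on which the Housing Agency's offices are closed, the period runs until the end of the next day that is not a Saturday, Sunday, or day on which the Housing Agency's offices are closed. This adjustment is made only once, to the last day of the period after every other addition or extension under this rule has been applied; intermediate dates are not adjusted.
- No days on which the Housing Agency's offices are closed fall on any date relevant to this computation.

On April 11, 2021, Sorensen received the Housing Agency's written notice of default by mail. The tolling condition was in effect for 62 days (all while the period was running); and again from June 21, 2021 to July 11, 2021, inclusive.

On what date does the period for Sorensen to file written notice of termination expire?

3 months after April 11, 2021 is July 11, 2021.
Service was by mail, adding 3 days: July 11, 2021 + 3 days = July 14, 2021.
Tolling adds 62 days: July 14, 2021 + 62 days = September 14, 2021.
From June 21, 2021 through July 11, 2021 inclusive is 21 days; tolling adds 21 days: September 14, 2021 + 21 days = October 5, 2021.
October 5, 2021 is a Tuesday and not a day on which the Housing Agency's offices are closed, so no extension applies.

October 5, 2021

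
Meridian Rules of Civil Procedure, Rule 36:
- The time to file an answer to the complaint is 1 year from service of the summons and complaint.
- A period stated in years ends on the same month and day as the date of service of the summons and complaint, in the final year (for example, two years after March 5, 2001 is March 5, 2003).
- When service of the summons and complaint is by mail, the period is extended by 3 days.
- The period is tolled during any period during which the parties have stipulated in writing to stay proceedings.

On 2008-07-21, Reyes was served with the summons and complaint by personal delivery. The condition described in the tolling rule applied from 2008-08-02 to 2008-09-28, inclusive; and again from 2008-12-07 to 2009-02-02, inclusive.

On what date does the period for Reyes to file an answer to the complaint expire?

1 year after 2008-07-21 is July 21, 2009.
Service was not by mail, so no mail extension applies.
From August 2, 2008 through September 28, 2008 inclusive is 58 days; tolling adds 58 days: July 21, 2009 + 58 days = September 17, 2009.
From December 7, 2008 through February 2, 2009 inclusive is 58 days; tolling adds 58 days: September 17, 2009 + 58 days = November 14, 2009.

November 14, 2009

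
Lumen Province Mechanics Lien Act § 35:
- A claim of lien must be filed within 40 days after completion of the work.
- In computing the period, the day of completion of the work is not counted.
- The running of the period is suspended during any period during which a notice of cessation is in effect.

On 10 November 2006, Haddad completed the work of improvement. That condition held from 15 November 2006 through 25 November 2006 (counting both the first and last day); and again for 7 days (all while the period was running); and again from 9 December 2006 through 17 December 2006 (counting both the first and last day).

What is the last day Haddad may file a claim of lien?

40 days after 10 November 2006 is December 20, 2006.
From November 15, 2006 through November 25, 2006 inclusive is 11 days; tolling adds 11 days: December 20, 2006 + 11 days = December 31, 2006.
Tolling adds 7 days: December 31, 2006 + 7 days = January 7, 2007.
From December 9, 2006 through December 17, 2006 inclusive is 9 days; tolling adds 9 days: January 7, 2007 + 9 days = January 16, 2007.

January 16, 2007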